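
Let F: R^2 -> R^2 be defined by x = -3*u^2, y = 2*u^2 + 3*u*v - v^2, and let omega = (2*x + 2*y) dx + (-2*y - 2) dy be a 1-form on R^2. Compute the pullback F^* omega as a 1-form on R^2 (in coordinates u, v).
F^* omega = (-4*u^3 - 72*u^2*v + 2*u*v^2 - 8*u + 6*v^3 - 6*v) du + (-12*u^3 - 10*u^2*v + 18*u*v^2 - 6*u - 4*v^3 + 4*v) dv

Using F^*(f dg) = (f ∘ F) d(g ∘ F), substitute each coordinate x_i by F_i(u, v) in f_i, and replace dx_i by d F_i = (∂F_i/∂u) du + (∂F_i/∂v) dv.
  For the x component: f_1(F) = -2*u^2 + 6*u*v - 2*v^2; d F_1 = (-6*u) du + (0) dv
  For the y component: f_2(F) = -4*u^2 - 6*u*v + 2*v^2 - 2; d F_2 = (4*u + 3*v) du + (3*u - 2*v) dv
Combining and collecting du, dv coefficients:
  coeff of du: -4*u^3 - 72*u^2*v + 2*u*v^2 - 8*u + 6*v^3 - 6*v
  coeff of dv: -12*u^3 - 10*u^2*v + 18*u*v^2 - 6*u - 4*v^3 + 4*v
F^* omega = (-4*u^3 - 72*u^2*v + 2*u*v^2 - 8*u + 6*v^3 - 6*v) du + (-12*u^3 - 10*u^2*v + 18*u*v^2 - 6*u - 4*v^3 + 4*v) dv.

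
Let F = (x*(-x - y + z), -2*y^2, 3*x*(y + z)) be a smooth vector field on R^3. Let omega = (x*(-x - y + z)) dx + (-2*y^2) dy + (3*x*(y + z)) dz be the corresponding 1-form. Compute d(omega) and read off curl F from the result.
d(omega) = (3*x) dy ∧ dz + (x - 3*y - 3*z) dz ∧ dx + (x) dx ∧ dy; curl F = (3*x, x - 3*y - 3*z, x)

d omega = sum_{i<j} (∂f_j/∂x_i - ∂f_i/∂x_j) dx_i ∧ dx_j. Under the identification (dy ∧ dz, dz ∧ dx, dx ∧ dy) ↔ (e_x, e_y, e_z), the coefficients are exactly the components of curl F. Compute:
  ∂R/∂y - ∂Q/∂z = (3*x) - (0) = 3*x
  ∂P/∂z - ∂R/∂x = (x) - (3*y + 3*z) = x - 3*y - 3*z
  ∂Q/∂x - ∂P/∂y = (0) - (-x) = x.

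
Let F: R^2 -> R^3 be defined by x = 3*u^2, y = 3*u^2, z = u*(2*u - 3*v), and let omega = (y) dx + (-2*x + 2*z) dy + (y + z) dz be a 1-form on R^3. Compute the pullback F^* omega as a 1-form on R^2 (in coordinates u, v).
F^* omega = (u*(26*u^2 - 63*u*v + 9*v^2)) du + (u^2*(-15*u + 9*v)) dv

Using F^*(f dg) = (f ∘ F) d(g ∘ F), substitute each coordinate x_i by F_i(u, v) in f_i, and replace dx_i by d F_i = (∂F_i/∂u) du + (∂F_i/∂v) dv.
  For the x component: f_1(F) = 3*u^2; d F_1 = (6*u) du + (0) dv
  For the y component: f_2(F) = 2*u*(-u - 3*v); d F_2 = (6*u) du + (0) dv
  For the z component: f_3(F) = u*(5*u - 3*v); d F_3 = (4*u - 3*v) du + (-3*u) dv
Combining and collecting du, dv coefficients:
  coeff of du: u*(26*u^2 - 63*u*v + 9*v^2)
  coeff of dv: u^2*(-15*u + 9*v)
F^* omega = (u*(26*u^2 - 63*u*v + 9*v^2)) du + (u^2*(-15*u + 9*v)) dv.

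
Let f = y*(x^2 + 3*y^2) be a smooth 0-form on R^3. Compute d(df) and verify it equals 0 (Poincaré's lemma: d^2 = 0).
d(df) = 0

Step 1: df = sum_i (∂f/∂x_i) dx_i = (2*x*y) dx + (x^2 + 9*y^2) dy + (0) dz.
Step 2: Apply d again. Using the 1-form formula, the coefficient of dx ∧ dy in d(df) is ∂^2 f/∂x ∂y - ∂^2 f/∂y ∂x = (2*x) - (2*x) = 0 (equality of mixed partials for smooth f).
Similarly for dx ∧ dz and dy ∧ dz — all coefficients vanish. So d(df) = 0.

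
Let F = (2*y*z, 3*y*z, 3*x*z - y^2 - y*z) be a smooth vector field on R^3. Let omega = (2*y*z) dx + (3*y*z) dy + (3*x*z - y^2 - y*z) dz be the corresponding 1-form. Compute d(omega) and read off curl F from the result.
d(omega) = (-5*y - z) dy ∧ dz + (2*y - 3*z) dz ∧ dx + (-2*z) dx ∧ dy; curl F = (-5*y - z, 2*y - 3*z, -2*z)

d omega = sum_{i<j} (∂f_j/∂x_i - ∂f_i/∂x_j) dx_i ∧ dx_j. Under the identification (dy ∧ dz, dz ∧ dx, dx ∧ dy) ↔ (e_x, e_y, e_z), the coefficients are exactly the components of curl F. Compute:
  ∂R/∂y - ∂Q/∂z = (-2*y - z) - (3*y) = -5*y - z
  ∂P/∂z - ∂R/∂x = (2*y) - (3*z) = 2*y - 3*z
  ∂Q/∂x - ∂P/∂y = (0) - (2*z) = -2*z.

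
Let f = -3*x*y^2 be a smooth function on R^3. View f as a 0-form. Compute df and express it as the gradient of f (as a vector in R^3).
df = (-3*y^2) dx + (-6*x*y) dy + (0) dz; grad f = (-3*y^2, -6*x*y, 0)

For a 0-form f, d f = (∂f/∂x) dx + (∂f/∂y) dy + (∂f/∂z) dz. The components of the vector representation are exactly the entries of grad f in Cartesian coordinates:
  ∂f/∂x = -3*y^2
  ∂f/∂y = -6*x*y
  ∂f/∂z = 0.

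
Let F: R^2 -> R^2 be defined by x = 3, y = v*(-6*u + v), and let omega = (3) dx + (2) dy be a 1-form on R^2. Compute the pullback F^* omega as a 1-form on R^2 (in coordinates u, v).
F^* omega = (-12*v) du + (-12*u + 4*v) dv

Using F^*(f dg) = (f ∘ F) d(g ∘ F), substitute each coordinate x_i by F_i(u, v) in f_i, and replace dx_i by d F_i = (∂F_i/∂u) du + (∂F_i/∂v) dv.
  For the x component: f_1(F) = 3; d F_1 = (0) du + (0) dv
  For the y component: f_2(F) = 2; d F_2 = (-6*v) du + (-6*u + 2*v) dv
Combining and collecting du, dv coefficients:
  coeff of du: -12*v
  coeff of dv: -12*u + 4*v
F^* omega = (-12*v) du + (-12*u + 4*v) dv.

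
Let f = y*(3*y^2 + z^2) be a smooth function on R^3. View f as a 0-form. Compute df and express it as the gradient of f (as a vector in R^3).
df = (0) dx + (9*y^2 + z^2) dy + (2*y*z) dz; grad f = (0, 9*y^2 + z^2, 2*y*z)

For a 0-form f, d f = (∂f/∂x) dx + (∂f/∂y) dy + (∂f/∂z) dz. The components of the vector representation are exactly the entries of grad f in Cartesian coordinates:
  ∂f/∂x = 0
  ∂f/∂y = 9*y^2 + z^2
  ∂f/∂z = 2*y*z.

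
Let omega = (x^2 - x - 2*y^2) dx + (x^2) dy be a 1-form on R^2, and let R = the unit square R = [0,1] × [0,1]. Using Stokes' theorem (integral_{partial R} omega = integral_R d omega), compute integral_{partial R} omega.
integral_(partial R) omega = 3

Stokes: integral_partial_R omega = integral_R d omega with d omega = (∂Q/∂x - ∂P/∂y) dx ∧ dy.
  ∂Q/∂x = 2*x
  ∂P/∂y = -4*y
  integrand = ∂Q/∂x - ∂P/∂y = 2*x + 4*y.
Integrating over R: integral_0^1 integral_0^1 (2*x + 4*y) dx dy = 3.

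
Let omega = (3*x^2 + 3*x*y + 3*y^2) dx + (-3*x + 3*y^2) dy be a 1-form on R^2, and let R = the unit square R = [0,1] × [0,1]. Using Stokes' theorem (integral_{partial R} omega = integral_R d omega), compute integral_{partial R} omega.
integral_(partial R) omega = -15/2

Stokes: integral_partial_R omega = integral_R d omega with d omega = (∂Q/∂x - ∂P/∂y) dx ∧ dy.
  ∂Q/∂x = -3
  ∂P/∂y = 3*x + 6*y
  integrand = ∂Q/∂x - ∂P/∂y = -3*x - 6*y - 3.
Integrating over R: integral_0^1 integral_0^1 (-3*x - 6*y - 3) dx dy = -15/2.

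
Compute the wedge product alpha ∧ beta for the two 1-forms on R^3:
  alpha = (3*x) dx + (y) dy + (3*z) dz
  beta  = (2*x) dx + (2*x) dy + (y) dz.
alpha ∧ beta = (2*x*(3*x - y)) dx ∧ dy + (3*x*(y - 2*z)) dx ∧ dz + (-6*x*z + y^2) dy ∧ dz

Distribute the wedge, using dx_i ∧ dx_j = -dx_j ∧ dx_i and dx_i ∧ dx_i = 0. For each pair (i, j) with i < j, the coefficient of dx_i ∧ dx_j in alpha ∧ beta is (alpha_i * beta_j - alpha_j * beta_i). Collecting: alpha ∧ beta = (2*x*(3*x - y)) dx ∧ dy + (3*x*(y - 2*z)) dx ∧ dz + (-6*x*z + y^2) dy ∧ dz.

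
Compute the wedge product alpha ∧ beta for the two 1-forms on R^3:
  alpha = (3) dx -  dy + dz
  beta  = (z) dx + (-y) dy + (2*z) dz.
alpha ∧ beta = (-3*y + z) dx ∧ dy + (5*z) dx ∧ dz + (y - 2*z) dy ∧ dz

Distribute the wedge, using dx_i ∧ dx_j = -dx_j ∧ dx_i and dx_i ∧ dx_i = 0. For each pair (i, j) with i < j, the coefficient of dx_i ∧ dx_j in alpha ∧ beta is (alpha_i * beta_j - alpha_j * beta_i). Collecting: alpha ∧ beta = (-3*y + z) dx ∧ dy + (5*z) dx ∧ dz + (y - 2*z) dy ∧ dz.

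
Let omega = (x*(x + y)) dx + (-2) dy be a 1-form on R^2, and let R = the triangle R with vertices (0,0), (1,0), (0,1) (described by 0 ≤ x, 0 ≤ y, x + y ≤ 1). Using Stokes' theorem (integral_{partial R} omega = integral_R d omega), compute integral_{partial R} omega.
integral_(partial R) omega = -1/6

Stokes: integral_partial_R omega = integral_R d omega with d omega = (∂Q/∂x - ∂P/∂y) dx ∧ dy.
  ∂Q/∂x = 0
  ∂P/∂y = x
  integrand = ∂Q/∂x - ∂P/∂y = -x.
Integrating over R: integral_0^1 integral_0^{1-x} (-x) dy dx = -1/6.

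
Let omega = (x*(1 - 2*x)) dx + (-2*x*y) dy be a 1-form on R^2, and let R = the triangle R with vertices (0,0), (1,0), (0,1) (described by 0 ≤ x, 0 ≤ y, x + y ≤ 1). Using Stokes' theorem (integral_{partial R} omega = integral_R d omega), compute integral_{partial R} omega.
integral_(partial R) omega = -1/3

Stokes: integral_partial_R omega = integral_R d omega with d omega = (∂Q/∂x - ∂P/∂y) dx ∧ dy.
  ∂Q/∂x = -2*y
  ∂P/∂y = 0
  integrand = ∂Q/∂x - ∂P/∂y = -2*y.
Integrating over R: integral_0^1 integral_0^{1-x} (-2*y) dy dx = -1/3.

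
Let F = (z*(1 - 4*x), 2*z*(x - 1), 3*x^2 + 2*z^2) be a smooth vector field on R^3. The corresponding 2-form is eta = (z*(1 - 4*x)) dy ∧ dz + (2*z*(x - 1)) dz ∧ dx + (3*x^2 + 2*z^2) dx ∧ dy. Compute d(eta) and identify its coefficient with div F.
d(eta) = (0) dx ∧ dy ∧ dz; div F = 0

For a 2-form in R^3 of the form above, applying d gives a 3-form with coefficient ∂P/∂x + ∂Q/∂y + ∂R/∂z:
  ∂P/∂x = -4*z
  ∂Q/∂y = 0
  ∂R/∂z = 4*z
Sum = 0, which is exactly div F.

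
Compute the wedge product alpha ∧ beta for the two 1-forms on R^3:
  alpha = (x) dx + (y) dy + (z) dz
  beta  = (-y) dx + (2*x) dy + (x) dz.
alpha ∧ beta = (2*x^2 + y^2) dx ∧ dy + (x^2 + y*z) dx ∧ dz + (x*(y - 2*z)) dy ∧ dz

Distribute the wedge, using dx_i ∧ dx_j = -dx_j ∧ dx_i and dx_i ∧ dx_i = 0. For each pair (i, j) with i < j, the coefficient of dx_i ∧ dx_j in alpha ∧ beta is (alpha_i * beta_j - alpha_j * beta_i). Collecting: alpha ∧ beta = (2*x^2 + y^2) dx ∧ dy + (x^2 + y*z) dx ∧ dz + (x*(y - 2*z)) dy ∧ dz.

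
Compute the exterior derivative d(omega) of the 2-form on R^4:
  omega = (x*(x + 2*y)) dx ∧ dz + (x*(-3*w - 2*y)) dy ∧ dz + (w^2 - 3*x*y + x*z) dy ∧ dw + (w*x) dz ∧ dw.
d(omega) = (-3*w - 2*x - 2*y) dx ∧ dy ∧ dz + (-4*x) dy ∧ dz ∧ dw + (-3*y + z) dx ∧ dy ∧ dw + (w) dx ∧ dz ∧ dw

For a 2-form omega = sum_{i<j} g_{ij} dx_i ∧ dx_j, the exterior derivative is
  d(omega) = sum_{i<j} d(g_{ij}) ∧ dx_i ∧ dx_j = sum_{i<j, k} (∂g_{ij}/∂x_k) dx_k ∧ dx_i ∧ dx_j.
Expand each term, using dx_k ∧ dx_i ∧ dx_j = sgn(permutation) dx_{(a)} ∧ dx_{(b)} ∧ dx_{(c)} with (a < b < c) sorted:
  d(x*(x + 2*y)) includes (∂/∂y)(x*(x + 2*y)) dy = (2*x) dy, which multiplied by dx ∧ dz gives (-2*x) dx ∧ dy ∧ dz
  d(x*(-3*w - 2*y)) includes (∂/∂x)(x*(-3*w - 2*y)) dx = (-3*w - 2*y) dx, which multiplied by dy ∧ dz gives (-3*w - 2*y) dx ∧ dy ∧ dz
  d(x*(-3*w - 2*y)) includes (∂/∂w)(x*(-3*w - 2*y)) dw = (-3*x) dw, which multiplied by dy ∧ dz gives (-3*x) dy ∧ dz ∧ dw
  d(w^2 - 3*x*y + x*z) includes (∂/∂x)(w^2 - 3*x*y + x*z) dx = (-3*y + z) dx, which multiplied by dy ∧ dw gives (-3*y + z) dx ∧ dy ∧ dw
  d(w^2 - 3*x*y + x*z) includes (∂/∂z)(w^2 - 3*x*y + x*z) dz = (x) dz, which multiplied by dy ∧ dw gives (-x) dy ∧ dz ∧ dw
  d(w*x) includes (∂/∂x)(w*x) dx = (w) dx, which multiplied by dz ∧ dw gives (w) dx ∧ dz ∧ dw
Collecting like 3-forms: d(omega) = (-3*w - 2*x - 2*y) dx ∧ dy ∧ dz + (-4*x) dy ∧ dz ∧ dw + (-3*y + z) dx ∧ dy ∧ dw + (w) dx ∧ dz ∧ dw.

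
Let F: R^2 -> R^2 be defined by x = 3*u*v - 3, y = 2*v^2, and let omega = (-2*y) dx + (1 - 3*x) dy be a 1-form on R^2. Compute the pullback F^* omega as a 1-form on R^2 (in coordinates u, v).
F^* omega = (-12*v^3) du + (8*v*(-6*u*v + 5)) dv

Using F^*(f dg) = (f ∘ F) d(g ∘ F), substitute each coordinate x_i by F_i(u, v) in f_i, and replace dx_i by d F_i = (∂F_i/∂u) du + (∂F_i/∂v) dv.
  For the x component: f_1(F) = -4*v^2; d F_1 = (3*v) du + (3*u) dv
  For the y component: f_2(F) = -9*u*v + 10; d F_2 = (0) du + (4*v) dv
Combining and collecting du, dv coefficients:
  coeff of du: -12*v^3
  coeff of dv: 8*v*(-6*u*v + 5)
F^* omega = (-12*v^3) du + (8*v*(-6*u*v + 5)) dv.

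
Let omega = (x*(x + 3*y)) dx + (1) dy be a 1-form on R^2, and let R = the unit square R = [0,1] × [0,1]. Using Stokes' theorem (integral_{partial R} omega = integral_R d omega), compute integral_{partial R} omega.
integral_(partial R) omega = -3/2

Stokes: integral_partial_R omega = integral_R d omega with d omega = (∂Q/∂x - ∂P/∂y) dx ∧ dy.
  ∂Q/∂x = 0
  ∂P/∂y = 3*x
  integrand = ∂Q/∂x - ∂P/∂y = -3*x.
Integrating over R: integral_0^1 integral_0^1 (-3*x) dx dy = -3/2.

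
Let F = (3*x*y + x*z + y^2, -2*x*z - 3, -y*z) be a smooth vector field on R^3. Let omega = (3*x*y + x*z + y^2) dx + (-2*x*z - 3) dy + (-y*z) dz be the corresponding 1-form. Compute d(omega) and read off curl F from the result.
d(omega) = (2*x - z) dy ∧ dz + (x) dz ∧ dx + (-3*x - 2*y - 2*z) dx ∧ dy; curl F = (2*x - z, x, -3*x - 2*y - 2*z)

d omega = sum_{i<j} (∂f_j/∂x_i - ∂f_i/∂x_j) dx_i ∧ dx_j. Under the identification (dy ∧ dz, dz ∧ dx, dx ∧ dy) ↔ (e_x, e_y, e_z), the coefficients are exactly the components of curl F. Compute:
  ∂R/∂y - ∂Q/∂z = (-z) - (-2*x) = 2*x - z
  ∂P/∂z - ∂R/∂x = (x) - (0) = x
  ∂Q/∂x - ∂P/∂y = (-2*z) - (3*x + 2*y) = -3*x - 2*y - 2*z.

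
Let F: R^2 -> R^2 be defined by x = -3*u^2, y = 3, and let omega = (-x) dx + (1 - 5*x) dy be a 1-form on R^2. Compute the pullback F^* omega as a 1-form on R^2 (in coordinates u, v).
F^* omega = (-18*u^3) du

Using F^*(f dg) = (f ∘ F) d(g ∘ F), substitute each coordinate x_i by F_i(u, v) in f_i, and replace dx_i by d F_i = (∂F_i/∂u) du + (∂F_i/∂v) dv.
  For the x component: f_1(F) = 3*u^2; d F_1 = (-6*u) du + (0) dv
  For the y component: f_2(F) = 15*u^2 + 1; d F_2 = (0) du + (0) dv
Combining and collecting du, dv coefficients:
  coeff of du: -18*u^3
  coeff of dv: 0
F^* omega = (-18*u^3) du.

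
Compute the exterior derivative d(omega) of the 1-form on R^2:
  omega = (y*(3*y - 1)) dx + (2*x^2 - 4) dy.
d(omega) = (4*x - 6*y + 1) dx ∧ dy

For a 1-form omega = sum_i f_i dx_i, the exterior derivative is
  d(omega) = sum_{i < j} (∂f_j/∂x_i - ∂f_i/∂x_j) dx_i ∧ dx_j.
  coefficient of dx ∧ dy: ∂f_2/∂x - ∂f_1/∂y = ∂(2*x^2 - 4)/∂x - ∂(y*(3*y - 1))/∂y = 4*x - 6*y + 1
Assembling: d(omega) = (4*x - 6*y + 1) dx ∧ dy.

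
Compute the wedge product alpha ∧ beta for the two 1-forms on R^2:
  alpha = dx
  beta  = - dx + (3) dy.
alpha ∧ beta = (3) dx ∧ dy

Distribute the wedge, using dx_i ∧ dx_j = -dx_j ∧ dx_i and dx_i ∧ dx_i = 0. For each pair (i, j) with i < j, the coefficient of dx_i ∧ dx_j in alpha ∧ beta is (alpha_i * beta_j - alpha_j * beta_i). Collecting: alpha ∧ beta = (3) dx ∧ dy.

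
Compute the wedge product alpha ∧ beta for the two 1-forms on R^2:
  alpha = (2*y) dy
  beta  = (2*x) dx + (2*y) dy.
alpha ∧ beta = (-4*x*y) dx ∧ dy

Distribute the wedge, using dx_i ∧ dx_j = -dx_j ∧ dx_i and dx_i ∧ dx_i = 0. For each pair (i, j) with i < j, the coefficient of dx_i ∧ dx_j in alpha ∧ beta is (alpha_i * beta_j - alpha_j * beta_i). Collecting: alpha ∧ beta = (-4*x*y) dx ∧ dy.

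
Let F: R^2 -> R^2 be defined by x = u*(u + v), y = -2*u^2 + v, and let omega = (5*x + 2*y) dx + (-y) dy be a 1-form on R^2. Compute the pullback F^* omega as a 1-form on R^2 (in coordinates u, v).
F^* omega = (-6*u^3 + 11*u^2*v + 5*u*v^2 + 8*u*v + 2*v^2) du + (u^3 + 5*u^2*v + 2*u^2 + 2*u*v - v) dv

Using F^*(f dg) = (f ∘ F) d(g ∘ F), substitute each coordinate x_i by F_i(u, v) in f_i, and replace dx_i by d F_i = (∂F_i/∂u) du + (∂F_i/∂v) dv.
  For the x component: f_1(F) = u^2 + 5*u*v + 2*v; d F_1 = (2*u + v) du + (u) dv
  For the y component: f_2(F) = 2*u^2 - v; d F_2 = (-4*u) du + (1) dv
Combining and collecting du, dv coefficients:
  coeff of du: -6*u^3 + 11*u^2*v + 5*u*v^2 + 8*u*v + 2*v^2
  coeff of dv: u^3 + 5*u^2*v + 2*u^2 + 2*u*v - v
F^* omega = (-6*u^3 + 11*u^2*v + 5*u*v^2 + 8*u*v + 2*v^2) du + (u^3 + 5*u^2*v + 2*u^2 + 2*u*v - v) dv.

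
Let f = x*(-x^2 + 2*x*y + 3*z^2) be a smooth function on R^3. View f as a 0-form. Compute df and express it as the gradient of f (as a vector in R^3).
df = (-3*x^2 + 4*x*y + 3*z^2) dx + (2*x^2) dy + (6*x*z) dz; grad f = (-3*x^2 + 4*x*y + 3*z^2, 2*x^2, 6*x*z)

For a 0-form f, d f = (∂f/∂x) dx + (∂f/∂y) dy + (∂f/∂z) dz. The components of the vector representation are exactly the entries of grad f in Cartesian coordinates:
  ∂f/∂x = -3*x^2 + 4*x*y + 3*z^2
  ∂f/∂y = 2*x^2
  ∂f/∂z = 6*x*z.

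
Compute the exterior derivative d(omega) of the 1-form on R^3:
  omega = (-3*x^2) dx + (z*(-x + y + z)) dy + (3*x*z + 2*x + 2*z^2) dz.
d(omega) = (-z) dx ∧ dy + (3*z + 2) dx ∧ dz + (x - y - 2*z) dy ∧ dz

For a 1-form omega = sum_i f_i dx_i, the exterior derivative is
  d(omega) = sum_{i < j} (∂f_j/∂x_i - ∂f_i/∂x_j) dx_i ∧ dx_j.
  coefficient of dx ∧ dy: ∂f_2/∂x - ∂f_1/∂y = ∂(z*(-x + y + z))/∂x - ∂(-3*x^2)/∂y = -z
  coefficient of dx ∧ dz: ∂f_3/∂x - ∂f_1/∂z = ∂(3*x*z + 2*x + 2*z^2)/∂x - ∂(-3*x^2)/∂z = 3*z + 2
  coefficient of dy ∧ dz: ∂f_3/∂y - ∂f_2/∂z = ∂(3*x*z + 2*x + 2*z^2)/∂y - ∂(z*(-x + y + z))/∂z = x - y - 2*z
Assembling: d(omega) = (-z) dx ∧ dy + (3*z + 2) dx ∧ dz + (x - y - 2*z) dy ∧ dz.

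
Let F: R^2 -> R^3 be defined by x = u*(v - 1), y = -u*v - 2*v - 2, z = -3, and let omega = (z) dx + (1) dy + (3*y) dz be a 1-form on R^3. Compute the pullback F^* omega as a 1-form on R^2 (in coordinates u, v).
F^* omega = (3 - 4*v) du + (-4*u - 2) dv

Using F^*(f dg) = (f ∘ F) d(g ∘ F), substitute each coordinate x_i by F_i(u, v) in f_i, and replace dx_i by d F_i = (∂F_i/∂u) du + (∂F_i/∂v) dv.
  For the x component: f_1(F) = -3; d F_1 = (v - 1) du + (u) dv
  For the y component: f_2(F) = 1; d F_2 = (-v) du + (-u - 2) dv
  For the z component: f_3(F) = -3*u*v - 6*v - 6; d F_3 = (0) du + (0) dv
Combining and collecting du, dv coefficients:
  coeff of du: 3 - 4*v
  coeff of dv: -4*u - 2
F^* omega = (3 - 4*v) du + (-4*u - 2) dv.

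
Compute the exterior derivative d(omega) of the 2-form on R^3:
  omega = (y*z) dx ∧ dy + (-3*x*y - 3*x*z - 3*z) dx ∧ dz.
d(omega) = (3*x + y) dx ∧ dy ∧ dz

For a 2-form omega = sum_{i<j} g_{ij} dx_i ∧ dx_j, the exterior derivative is
  d(omega) = sum_{i<j} d(g_{ij}) ∧ dx_i ∧ dx_j = sum_{i<j, k} (∂g_{ij}/∂x_k) dx_k ∧ dx_i ∧ dx_j.
Expand each term, using dx_k ∧ dx_i ∧ dx_j = sgn(permutation) dx_{(a)} ∧ dx_{(b)} ∧ dx_{(c)} with (a < b < c) sorted:
  d(y*z) includes (∂/∂z)(y*z) dz = (y) dz, which multiplied by dx ∧ dy gives (y) dx ∧ dy ∧ dz
  d(-3*x*y - 3*x*z - 3*z) includes (∂/∂y)(-3*x*y - 3*x*z - 3*z) dy = (-3*x) dy, which multiplied by dx ∧ dz gives (3*x) dx ∧ dy ∧ dz
Collecting like 3-forms: d(omega) = (3*x + y) dx ∧ dy ∧ dz.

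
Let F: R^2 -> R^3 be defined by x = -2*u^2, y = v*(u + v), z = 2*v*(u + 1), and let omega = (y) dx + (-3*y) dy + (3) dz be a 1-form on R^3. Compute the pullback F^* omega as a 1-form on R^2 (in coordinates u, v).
F^* omega = (v*(-4*u^2 - 7*u*v - 3*v^2 + 6)) du + (-3*u^2*v - 9*u*v^2 + 6*u - 6*v^3 + 6) dv

Using F^*(f dg) = (f ∘ F) d(g ∘ F), substitute each coordinate x_i by F_i(u, v) in f_i, and replace dx_i by d F_i = (∂F_i/∂u) du + (∂F_i/∂v) dv.
  For the x component: f_1(F) = v*(u + v); d F_1 = (-4*u) du + (0) dv
  For the y component: f_2(F) = 3*v*(-u - v); d F_2 = (v) du + (u + 2*v) dv
  For the z component: f_3(F) = 3; d F_3 = (2*v) du + (2*u + 2) dv
Combining and collecting du, dv coefficients:
  coeff of du: v*(-4*u^2 - 7*u*v - 3*v^2 + 6)
  coeff of dv: -3*u^2*v - 9*u*v^2 + 6*u - 6*v^3 + 6
F^* omega = (v*(-4*u^2 - 7*u*v - 3*v^2 + 6)) du + (-3*u^2*v - 9*u*v^2 + 6*u - 6*v^3 + 6) dv.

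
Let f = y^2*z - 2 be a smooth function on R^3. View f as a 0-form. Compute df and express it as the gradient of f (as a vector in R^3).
df = (0) dx + (2*y*z) dy + (y^2) dz; grad f = (0, 2*y*z, y^2)

For a 0-form f, d f = (∂f/∂x) dx + (∂f/∂y) dy + (∂f/∂z) dz. The components of the vector representation are exactly the entries of grad f in Cartesian coordinates:
  ∂f/∂x = 0
  ∂f/∂y = 2*y*z
  ∂f/∂z = y^2.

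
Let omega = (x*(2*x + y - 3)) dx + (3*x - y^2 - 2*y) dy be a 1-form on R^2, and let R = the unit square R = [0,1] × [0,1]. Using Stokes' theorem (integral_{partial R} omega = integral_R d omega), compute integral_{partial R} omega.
integral_(partial R) omega = 5/2

Stokes: integral_partial_R omega = integral_R d omega with d omega = (∂Q/∂x - ∂P/∂y) dx ∧ dy.
  ∂Q/∂x = 3
  ∂P/∂y = x
  integrand = ∂Q/∂x - ∂P/∂y = 3 - x.
Integrating over R: integral_0^1 integral_0^1 (3 - x) dx dy = 5/2.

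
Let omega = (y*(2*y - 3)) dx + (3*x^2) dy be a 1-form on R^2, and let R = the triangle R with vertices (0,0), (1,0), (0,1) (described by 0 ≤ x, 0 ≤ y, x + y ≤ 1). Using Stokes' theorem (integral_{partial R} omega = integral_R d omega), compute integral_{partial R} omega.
integral_(partial R) omega = 11/6

Stokes: integral_partial_R omega = integral_R d omega with d omega = (∂Q/∂x - ∂P/∂y) dx ∧ dy.
  ∂Q/∂x = 6*x
  ∂P/∂y = 4*y - 3
  integrand = ∂Q/∂x - ∂P/∂y = 6*x - 4*y + 3.
Integrating over R: integral_0^1 integral_0^{1-x} (6*x - 4*y + 3) dy dx = 11/6.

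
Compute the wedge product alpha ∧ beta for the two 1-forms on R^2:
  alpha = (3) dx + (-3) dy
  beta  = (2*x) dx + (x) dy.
alpha ∧ beta = (9*x) dx ∧ dy

Distribute the wedge, using dx_i ∧ dx_j = -dx_j ∧ dx_i and dx_i ∧ dx_i = 0. For each pair (i, j) with i < j, the coefficient of dx_i ∧ dx_j in alpha ∧ beta is (alpha_i * beta_j - alpha_j * beta_i). Collecting: alpha ∧ beta = (9*x) dx ∧ dy.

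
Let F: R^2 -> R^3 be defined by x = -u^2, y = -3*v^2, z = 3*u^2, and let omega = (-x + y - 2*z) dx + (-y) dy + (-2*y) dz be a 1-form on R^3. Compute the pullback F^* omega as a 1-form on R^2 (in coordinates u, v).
F^* omega = (10*u^3 + 42*u*v^2) du + (-18*v^3) dv

Using F^*(f dg) = (f ∘ F) d(g ∘ F), substitute each coordinate x_i by F_i(u, v) in f_i, and replace dx_i by d F_i = (∂F_i/∂u) du + (∂F_i/∂v) dv.
  For the x component: f_1(F) = -5*u^2 - 3*v^2; d F_1 = (-2*u) du + (0) dv
  For the y component: f_2(F) = 3*v^2; d F_2 = (0) du + (-6*v) dv
  For the z component: f_3(F) = 6*v^2; d F_3 = (6*u) du + (0) dv
Combining and collecting du, dv coefficients:
  coeff of du: 10*u^3 + 42*u*v^2
  coeff of dv: -18*v^3
F^* omega = (10*u^3 + 42*u*v^2) du + (-18*v^3) dv.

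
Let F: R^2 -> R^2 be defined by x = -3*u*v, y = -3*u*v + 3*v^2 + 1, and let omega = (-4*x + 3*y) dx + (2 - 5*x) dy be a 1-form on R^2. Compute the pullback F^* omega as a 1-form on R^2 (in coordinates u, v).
F^* omega = (3*v*(-18*u*v - 9*v^2 - 5)) du + (-54*u^2*v + 63*u*v^2 - 15*u + 12*v) dv

Using F^*(f dg) = (f ∘ F) d(g ∘ F), substitute each coordinate x_i by F_i(u, v) in f_i, and replace dx_i by d F_i = (∂F_i/∂u) du + (∂F_i/∂v) dv.
  For the x component: f_1(F) = 3*u*v + 9*v^2 + 3; d F_1 = (-3*v) du + (-3*u) dv
  For the y component: f_2(F) = 15*u*v + 2; d F_2 = (-3*v) du + (-3*u + 6*v) dv
Combining and collecting du, dv coefficients:
  coeff of du: 3*v*(-18*u*v - 9*v^2 - 5)
  coeff of dv: -54*u^2*v + 63*u*v^2 - 15*u + 12*v
F^* omega = (3*v*(-18*u*v - 9*v^2 - 5)) du + (-54*u^2*v + 63*u*v^2 - 15*u + 12*v) dv.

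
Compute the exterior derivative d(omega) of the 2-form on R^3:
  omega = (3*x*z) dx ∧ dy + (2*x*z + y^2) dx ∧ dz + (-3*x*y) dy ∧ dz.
d(omega) = (3*x - 5*y) dx ∧ dy ∧ dz

For a 2-form omega = sum_{i<j} g_{ij} dx_i ∧ dx_j, the exterior derivative is
  d(omega) = sum_{i<j} d(g_{ij}) ∧ dx_i ∧ dx_j = sum_{i<j, k} (∂g_{ij}/∂x_k) dx_k ∧ dx_i ∧ dx_j.
Expand each term, using dx_k ∧ dx_i ∧ dx_j = sgn(permutation) dx_{(a)} ∧ dx_{(b)} ∧ dx_{(c)} with (a < b < c) sorted:
  d(3*x*z) includes (∂/∂z)(3*x*z) dz = (3*x) dz, which multiplied by dx ∧ dy gives (3*x) dx ∧ dy ∧ dz
  d(2*x*z + y^2) includes (∂/∂y)(2*x*z + y^2) dy = (2*y) dy, which multiplied by dx ∧ dz gives (-2*y) dx ∧ dy ∧ dz
  d(-3*x*y) includes (∂/∂x)(-3*x*y) dx = (-3*y) dx, which multiplied by dy ∧ dz gives (-3*y) dx ∧ dy ∧ dz
Collecting like 3-forms: d(omega) = (3*x - 5*y) dx ∧ dy ∧ dz.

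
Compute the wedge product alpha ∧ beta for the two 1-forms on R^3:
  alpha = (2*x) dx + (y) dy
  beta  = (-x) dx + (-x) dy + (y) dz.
alpha ∧ beta = (x*(-2*x + y)) dx ∧ dy + (2*x*y) dx ∧ dz + (y^2) dy ∧ dz

Distribute the wedge, using dx_i ∧ dx_j = -dx_j ∧ dx_i and dx_i ∧ dx_i = 0. For each pair (i, j) with i < j, the coefficient of dx_i ∧ dx_j in alpha ∧ beta is (alpha_i * beta_j - alpha_j * beta_i). Collecting: alpha ∧ beta = (x*(-2*x + y)) dx ∧ dy + (2*x*y) dx ∧ dz + (y^2) dy ∧ dz.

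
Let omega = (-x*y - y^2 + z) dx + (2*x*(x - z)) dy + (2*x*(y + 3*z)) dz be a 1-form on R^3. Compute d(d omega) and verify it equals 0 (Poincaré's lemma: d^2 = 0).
d(d omega) = 0

Step 1: d omega = sum_{i<j} (∂f_j/∂x_i - ∂f_i/∂x_j) dx_i ∧ dx_j:
  coeff of dx ∧ dy: 5*x + 2*y - 2*z
  coeff of dx ∧ dz: 2*y + 6*z - 1
  coeff of dy ∧ dz: 4*x
Step 2: Apply d again to each 2-form coefficient. The only possible 3-form in R^3 is dx ∧ dy ∧ dz, with coefficient
  ∂(coeff of dy∧dz)/∂x - ∂(coeff of dx∧dz)/∂y + ∂(coeff of dx∧dy)/∂z
  = ∂/∂x (4*x) - ∂/∂y (2*y + 6*z - 1) + ∂/∂z (5*x + 2*y - 2*z).
Each of these terms simplifies to sums of mixed partials that cancel in pairs. The result is 0 (by equality of mixed partials for smooth functions — Schwarz / Clairaut).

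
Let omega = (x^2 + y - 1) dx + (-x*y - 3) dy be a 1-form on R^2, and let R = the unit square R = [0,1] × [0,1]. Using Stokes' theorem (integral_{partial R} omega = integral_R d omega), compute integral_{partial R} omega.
integral_(partial R) omega = -3/2

Stokes: integral_partial_R omega = integral_R d omega with d omega = (∂Q/∂x - ∂P/∂y) dx ∧ dy.
  ∂Q/∂x = -y
  ∂P/∂y = 1
  integrand = ∂Q/∂x - ∂P/∂y = -y - 1.
Integrating over R: integral_0^1 integral_0^1 (-y - 1) dx dy = -3/2.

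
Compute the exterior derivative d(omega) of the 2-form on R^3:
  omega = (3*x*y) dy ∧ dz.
d(omega) = (3*y) dx ∧ dy ∧ dz

For a 2-form omega = sum_{i<j} g_{ij} dx_i ∧ dx_j, the exterior derivative is
  d(omega) = sum_{i<j} d(g_{ij}) ∧ dx_i ∧ dx_j = sum_{i<j, k} (∂g_{ij}/∂x_k) dx_k ∧ dx_i ∧ dx_j.
Expand each term, using dx_k ∧ dx_i ∧ dx_j = sgn(permutation) dx_{(a)} ∧ dx_{(b)} ∧ dx_{(c)} with (a < b < c) sorted:
  d(3*x*y) includes (∂/∂x)(3*x*y) dx = (3*y) dx, which multiplied by dy ∧ dz gives (3*y) dx ∧ dy ∧ dz
Collecting like 3-forms: d(omega) = (3*y) dx ∧ dy ∧ dz.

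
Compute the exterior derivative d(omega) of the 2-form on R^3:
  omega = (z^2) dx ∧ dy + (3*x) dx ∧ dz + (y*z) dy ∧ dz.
d(omega) = (2*z) dx ∧ dy ∧ dz

For a 2-form omega = sum_{i<j} g_{ij} dx_i ∧ dx_j, the exterior derivative is
  d(omega) = sum_{i<j} d(g_{ij}) ∧ dx_i ∧ dx_j = sum_{i<j, k} (∂g_{ij}/∂x_k) dx_k ∧ dx_i ∧ dx_j.
Expand each term, using dx_k ∧ dx_i ∧ dx_j = sgn(permutation) dx_{(a)} ∧ dx_{(b)} ∧ dx_{(c)} with (a < b < c) sorted:
  d(z^2) includes (∂/∂z)(z^2) dz = (2*z) dz, which multiplied by dx ∧ dy gives (2*z) dx ∧ dy ∧ dz
Collecting like 3-forms: d(omega) = (2*z) dx ∧ dy ∧ dz.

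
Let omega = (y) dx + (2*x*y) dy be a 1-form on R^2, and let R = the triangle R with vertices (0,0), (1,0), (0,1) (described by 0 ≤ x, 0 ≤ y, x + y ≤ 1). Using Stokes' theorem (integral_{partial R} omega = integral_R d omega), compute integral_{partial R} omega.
integral_(partial R) omega = -1/6

Stokes: integral_partial_R omega = integral_R d omega with d omega = (∂Q/∂x - ∂P/∂y) dx ∧ dy.
  ∂Q/∂x = 2*y
  ∂P/∂y = 1
  integrand = ∂Q/∂x - ∂P/∂y = 2*y - 1.
Integrating over R: integral_0^1 integral_0^{1-x} (2*y - 1) dy dx = -1/6.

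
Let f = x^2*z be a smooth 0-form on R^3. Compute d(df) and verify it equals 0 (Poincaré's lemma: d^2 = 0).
d(df) = 0

Step 1: df = sum_i (∂f/∂x_i) dx_i = (2*x*z) dx + (0) dy + (x^2) dz.
Step 2: Apply d again. Using the 1-form formula, the coefficient of dx ∧ dy in d(df) is ∂^2 f/∂x ∂y - ∂^2 f/∂y ∂x = (0) - (0) = 0 (equality of mixed partials for smooth f).
Similarly for dx ∧ dz and dy ∧ dz — all coefficients vanish. So d(df) = 0.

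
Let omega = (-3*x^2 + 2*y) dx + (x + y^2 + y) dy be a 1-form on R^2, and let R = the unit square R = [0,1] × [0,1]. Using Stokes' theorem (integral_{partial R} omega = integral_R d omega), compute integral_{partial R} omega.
integral_(partial R) omega = -1

Stokes: integral_partial_R omega = integral_R d omega with d omega = (∂Q/∂x - ∂P/∂y) dx ∧ dy.
  ∂Q/∂x = 1
  ∂P/∂y = 2
  integrand = ∂Q/∂x - ∂P/∂y = -1.
Integrating over R: integral_0^1 integral_0^1 (-1) dx dy = -1.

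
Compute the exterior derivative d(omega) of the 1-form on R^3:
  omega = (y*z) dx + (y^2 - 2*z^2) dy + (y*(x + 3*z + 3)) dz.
d(omega) = (-z) dx ∧ dy + (x + 7*z + 3) dy ∧ dz

For a 1-form omega = sum_i f_i dx_i, the exterior derivative is
  d(omega) = sum_{i < j} (∂f_j/∂x_i - ∂f_i/∂x_j) dx_i ∧ dx_j.
  coefficient of dx ∧ dy: ∂f_2/∂x - ∂f_1/∂y = ∂(y^2 - 2*z^2)/∂x - ∂(y*z)/∂y = -z
  coefficient of dy ∧ dz: ∂f_3/∂y - ∂f_2/∂z = ∂(y*(x + 3*z + 3))/∂y - ∂(y^2 - 2*z^2)/∂z = x + 7*z + 3
Assembling: d(omega) = (-z) dx ∧ dy + (x + 7*z + 3) dy ∧ dz.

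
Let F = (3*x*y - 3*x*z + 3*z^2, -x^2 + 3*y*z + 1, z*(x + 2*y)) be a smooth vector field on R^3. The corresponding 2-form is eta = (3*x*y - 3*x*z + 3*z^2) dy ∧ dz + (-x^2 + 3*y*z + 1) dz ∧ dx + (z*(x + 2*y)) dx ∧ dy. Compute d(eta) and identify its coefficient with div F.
d(eta) = (x + 5*y) dx ∧ dy ∧ dz; div F = x + 5*y

For a 2-form in R^3 of the form above, applying d gives a 3-form with coefficient ∂P/∂x + ∂Q/∂y + ∂R/∂z:
  ∂P/∂x = 3*y - 3*z
  ∂Q/∂y = 3*z
  ∂R/∂z = x + 2*y
Sum = x + 5*y, which is exactly div F.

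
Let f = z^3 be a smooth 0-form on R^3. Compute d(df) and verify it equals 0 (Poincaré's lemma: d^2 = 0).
d(df) = 0

Step 1: df = sum_i (∂f/∂x_i) dx_i = (0) dx + (0) dy + (3*z^2) dz.
Step 2: Apply d again. Using the 1-form formula, the coefficient of dx ∧ dy in d(df) is ∂^2 f/∂x ∂y - ∂^2 f/∂y ∂x = (0) - (0) = 0 (equality of mixed partials for smooth f).
Similarly for dx ∧ dz and dy ∧ dz — all coefficients vanish. So d(df) = 0.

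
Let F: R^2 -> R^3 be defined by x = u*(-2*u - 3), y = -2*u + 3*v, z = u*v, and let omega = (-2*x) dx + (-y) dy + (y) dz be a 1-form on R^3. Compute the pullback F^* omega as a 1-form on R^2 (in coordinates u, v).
F^* omega = (-16*u^3 - 36*u^2 - 2*u*v - 22*u + 3*v^2 + 6*v) du + (-2*u^2 + 3*u*v + 6*u - 9*v) dv

Using F^*(f dg) = (f ∘ F) d(g ∘ F), substitute each coordinate x_i by F_i(u, v) in f_i, and replace dx_i by d F_i = (∂F_i/∂u) du + (∂F_i/∂v) dv.
  For the x component: f_1(F) = 2*u*(2*u + 3); d F_1 = (-4*u - 3) du + (0) dv
  For the y component: f_2(F) = 2*u - 3*v; d F_2 = (-2) du + (3) dv
  For the z component: f_3(F) = -2*u + 3*v; d F_3 = (v) du + (u) dv
Combining and collecting du, dv coefficients:
  coeff of du: -16*u^3 - 36*u^2 - 2*u*v - 22*u + 3*v^2 + 6*v
  coeff of dv: -2*u^2 + 3*u*v + 6*u - 9*v
F^* omega = (-16*u^3 - 36*u^2 - 2*u*v - 22*u + 3*v^2 + 6*v) du + (-2*u^2 + 3*u*v + 6*u - 9*v) dv.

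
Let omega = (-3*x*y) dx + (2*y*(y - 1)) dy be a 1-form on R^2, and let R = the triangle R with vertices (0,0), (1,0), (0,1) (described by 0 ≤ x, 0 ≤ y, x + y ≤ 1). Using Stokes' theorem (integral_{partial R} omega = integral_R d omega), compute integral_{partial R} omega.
integral_(partial R) omega = 1/2

Stokes: integral_partial_R omega = integral_R d omega with d omega = (∂Q/∂x - ∂P/∂y) dx ∧ dy.
  ∂Q/∂x = 0
  ∂P/∂y = -3*x
  integrand = ∂Q/∂x - ∂P/∂y = 3*x.
Integrating over R: integral_0^1 integral_0^{1-x} (3*x) dy dx = 1/2.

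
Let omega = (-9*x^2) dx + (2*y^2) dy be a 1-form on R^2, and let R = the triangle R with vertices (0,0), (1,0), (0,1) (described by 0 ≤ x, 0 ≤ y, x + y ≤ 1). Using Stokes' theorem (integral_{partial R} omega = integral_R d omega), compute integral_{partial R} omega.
integral_(partial R) omega = 0

Stokes: integral_partial_R omega = integral_R d omega with d omega = (∂Q/∂x - ∂P/∂y) dx ∧ dy.
  ∂Q/∂x = 0
  ∂P/∂y = 0
  integrand = ∂Q/∂x - ∂P/∂y = 0.
Integrating over R: integral_0^1 integral_0^{1-x} (0) dy dx = 0.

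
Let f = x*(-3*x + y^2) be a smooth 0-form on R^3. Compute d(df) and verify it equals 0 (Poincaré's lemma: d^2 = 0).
d(df) = 0

Step 1: df = sum_i (∂f/∂x_i) dx_i = (-6*x + y^2) dx + (2*x*y) dy + (0) dz.
Step 2: Apply d again. Using the 1-form formula, the coefficient of dx ∧ dy in d(df) is ∂^2 f/∂x ∂y - ∂^2 f/∂y ∂x = (2*y) - (2*y) = 0 (equality of mixed partials for smooth f).
Similarly for dx ∧ dz and dy ∧ dz — all coefficients vanish. So d(df) = 0.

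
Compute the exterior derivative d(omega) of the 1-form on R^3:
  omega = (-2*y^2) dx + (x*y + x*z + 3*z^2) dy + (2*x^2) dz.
d(omega) = (5*y + z) dx ∧ dy + (4*x) dx ∧ dz + (-x - 6*z) dy ∧ dz

For a 1-form omega = sum_i f_i dx_i, the exterior derivative is
  d(omega) = sum_{i < j} (∂f_j/∂x_i - ∂f_i/∂x_j) dx_i ∧ dx_j.
  coefficient of dx ∧ dy: ∂f_2/∂x - ∂f_1/∂y = ∂(x*y + x*z + 3*z^2)/∂x - ∂(-2*y^2)/∂y = 5*y + z
  coefficient of dx ∧ dz: ∂f_3/∂x - ∂f_1/∂z = ∂(2*x^2)/∂x - ∂(-2*y^2)/∂z = 4*x
  coefficient of dy ∧ dz: ∂f_3/∂y - ∂f_2/∂z = ∂(2*x^2)/∂y - ∂(x*y + x*z + 3*z^2)/∂z = -x - 6*z
Assembling: d(omega) = (5*y + z) dx ∧ dy + (4*x) dx ∧ dz + (-x - 6*z) dy ∧ dz.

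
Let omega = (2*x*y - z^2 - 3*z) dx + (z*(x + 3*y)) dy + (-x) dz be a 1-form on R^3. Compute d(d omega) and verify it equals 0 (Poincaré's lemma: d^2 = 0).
d(d omega) = 0

Step 1: d omega = sum_{i<j} (∂f_j/∂x_i - ∂f_i/∂x_j) dx_i ∧ dx_j:
  coeff of dx ∧ dy: -2*x + z
  coeff of dx ∧ dz: 2*z + 2
  coeff of dy ∧ dz: -x - 3*y
Step 2: Apply d again to each 2-form coefficient. The only possible 3-form in R^3 is dx ∧ dy ∧ dz, with coefficient
  ∂(coeff of dy∧dz)/∂x - ∂(coeff of dx∧dz)/∂y + ∂(coeff of dx∧dy)/∂z
  = ∂/∂x (-x - 3*y) - ∂/∂y (2*z + 2) + ∂/∂z (-2*x + z).
Each of these terms simplifies to sums of mixed partials that cancel in pairs. The result is 0 (by equality of mixed partials for smooth functions — Schwarz / Clairaut).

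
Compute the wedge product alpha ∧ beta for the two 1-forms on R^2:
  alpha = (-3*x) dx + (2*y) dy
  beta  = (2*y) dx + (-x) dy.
alpha ∧ beta = (3*x^2 - 4*y^2) dx ∧ dy

Distribute the wedge, using dx_i ∧ dx_j = -dx_j ∧ dx_i and dx_i ∧ dx_i = 0. For each pair (i, j) with i < j, the coefficient of dx_i ∧ dx_j in alpha ∧ beta is (alpha_i * beta_j - alpha_j * beta_i). Collecting: alpha ∧ beta = (3*x^2 - 4*y^2) dx ∧ dy.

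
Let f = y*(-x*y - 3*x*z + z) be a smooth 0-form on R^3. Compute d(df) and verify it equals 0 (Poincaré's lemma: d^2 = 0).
d(df) = 0

Step 1: df = sum_i (∂f/∂x_i) dx_i = (y*(-y - 3*z)) dx + (-2*x*y - 3*x*z + z) dy + (y*(1 - 3*x)) dz.
Step 2: Apply d again. Using the 1-form formula, the coefficient of dx ∧ dy in d(df) is ∂^2 f/∂x ∂y - ∂^2 f/∂y ∂x = (-2*y - 3*z) - (-2*y - 3*z) = 0 (equality of mixed partials for smooth f).
Similarly for dx ∧ dz and dy ∧ dz — all coefficients vanish. So d(df) = 0.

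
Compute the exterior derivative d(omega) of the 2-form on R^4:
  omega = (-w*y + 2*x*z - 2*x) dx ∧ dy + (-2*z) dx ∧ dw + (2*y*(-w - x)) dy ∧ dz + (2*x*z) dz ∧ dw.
d(omega) = (2*x - 2*y) dx ∧ dy ∧ dz + (-y) dx ∧ dy ∧ dw + (2*z + 2) dx ∧ dz ∧ dw + (-2*y) dy ∧ dz ∧ dw

For a 2-form omega = sum_{i<j} g_{ij} dx_i ∧ dx_j, the exterior derivative is
  d(omega) = sum_{i<j} d(g_{ij}) ∧ dx_i ∧ dx_j = sum_{i<j, k} (∂g_{ij}/∂x_k) dx_k ∧ dx_i ∧ dx_j.
Expand each term, using dx_k ∧ dx_i ∧ dx_j = sgn(permutation) dx_{(a)} ∧ dx_{(b)} ∧ dx_{(c)} with (a < b < c) sorted:
  d(-w*y + 2*x*z - 2*x) includes (∂/∂z)(-w*y + 2*x*z - 2*x) dz = (2*x) dz, which multiplied by dx ∧ dy gives (2*x) dx ∧ dy ∧ dz
  d(-w*y + 2*x*z - 2*x) includes (∂/∂w)(-w*y + 2*x*z - 2*x) dw = (-y) dw, which multiplied by dx ∧ dy gives (-y) dx ∧ dy ∧ dw
  d(-2*z) includes (∂/∂z)(-2*z) dz = (-2) dz, which multiplied by dx ∧ dw gives (2) dx ∧ dz ∧ dw
  d(2*y*(-w - x)) includes (∂/∂x)(2*y*(-w - x)) dx = (-2*y) dx, which multiplied by dy ∧ dz gives (-2*y) dx ∧ dy ∧ dz
  d(2*y*(-w - x)) includes (∂/∂w)(2*y*(-w - x)) dw = (-2*y) dw, which multiplied by dy ∧ dz gives (-2*y) dy ∧ dz ∧ dw
  d(2*x*z) includes (∂/∂x)(2*x*z) dx = (2*z) dx, which multiplied by dz ∧ dw gives (2*z) dx ∧ dz ∧ dw
Collecting like 3-forms: d(omega) = (2*x - 2*y) dx ∧ dy ∧ dz + (-y) dx ∧ dy ∧ dw + (2*z + 2) dx ∧ dz ∧ dw + (-2*y) dy ∧ dz ∧ dw.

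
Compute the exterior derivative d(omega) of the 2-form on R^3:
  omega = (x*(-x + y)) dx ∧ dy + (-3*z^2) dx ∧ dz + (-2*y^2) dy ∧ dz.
d(omega) = 0

For a 2-form omega = sum_{i<j} g_{ij} dx_i ∧ dx_j, the exterior derivative is
  d(omega) = sum_{i<j} d(g_{ij}) ∧ dx_i ∧ dx_j = sum_{i<j, k} (∂g_{ij}/∂x_k) dx_k ∧ dx_i ∧ dx_j.
Expand each term, using dx_k ∧ dx_i ∧ dx_j = sgn(permutation) dx_{(a)} ∧ dx_{(b)} ∧ dx_{(c)} with (a < b < c) sorted:

Collecting like 3-forms: d(omega) = 0.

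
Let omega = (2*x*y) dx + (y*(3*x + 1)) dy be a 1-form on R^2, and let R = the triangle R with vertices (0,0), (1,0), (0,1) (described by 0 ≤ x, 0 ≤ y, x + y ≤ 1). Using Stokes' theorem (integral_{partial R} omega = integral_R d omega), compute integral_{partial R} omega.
integral_(partial R) omega = 1/6

Stokes: integral_partial_R omega = integral_R d omega with d omega = (∂Q/∂x - ∂P/∂y) dx ∧ dy.
  ∂Q/∂x = 3*y
  ∂P/∂y = 2*x
  integrand = ∂Q/∂x - ∂P/∂y = -2*x + 3*y.
Integrating over R: integral_0^1 integral_0^{1-x} (-2*x + 3*y) dy dx = 1/6.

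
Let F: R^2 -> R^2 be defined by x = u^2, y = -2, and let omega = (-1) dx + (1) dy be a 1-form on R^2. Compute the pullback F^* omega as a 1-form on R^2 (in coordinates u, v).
F^* omega = (-2*u) du

Using F^*(f dg) = (f ∘ F) d(g ∘ F), substitute each coordinate x_i by F_i(u, v) in f_i, and replace dx_i by d F_i = (∂F_i/∂u) du + (∂F_i/∂v) dv.
  For the x component: f_1(F) = -1; d F_1 = (2*u) du + (0) dv
  For the y component: f_2(F) = 1; d F_2 = (0) du + (0) dv
Combining and collecting du, dv coefficients:
  coeff of du: -2*u
  coeff of dv: 0
F^* omega = (-2*u) du.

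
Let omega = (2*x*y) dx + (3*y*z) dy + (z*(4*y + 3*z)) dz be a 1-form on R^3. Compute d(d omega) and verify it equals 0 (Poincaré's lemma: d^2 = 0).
d(d omega) = 0

Step 1: d omega = sum_{i<j} (∂f_j/∂x_i - ∂f_i/∂x_j) dx_i ∧ dx_j:
  coeff of dx ∧ dy: -2*x
  coeff of dx ∧ dz: 0
  coeff of dy ∧ dz: -3*y + 4*z
Step 2: Apply d again to each 2-form coefficient. The only possible 3-form in R^3 is dx ∧ dy ∧ dz, with coefficient
  ∂(coeff of dy∧dz)/∂x - ∂(coeff of dx∧dz)/∂y + ∂(coeff of dx∧dy)/∂z
  = ∂/∂x (-3*y + 4*z) - ∂/∂y (0) + ∂/∂z (-2*x).
Each of these terms simplifies to sums of mixed partials that cancel in pairs. The result is 0 (by equality of mixed partials for smooth functions — Schwarz / Clairaut).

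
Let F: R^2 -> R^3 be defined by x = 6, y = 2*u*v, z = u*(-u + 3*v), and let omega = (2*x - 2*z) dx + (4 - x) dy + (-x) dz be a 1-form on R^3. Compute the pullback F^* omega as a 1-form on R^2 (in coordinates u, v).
F^* omega = (12*u - 22*v) du + (-22*u) dv

Using F^*(f dg) = (f ∘ F) d(g ∘ F), substitute each coordinate x_i by F_i(u, v) in f_i, and replace dx_i by d F_i = (∂F_i/∂u) du + (∂F_i/∂v) dv.
  For the x component: f_1(F) = 2*u^2 - 6*u*v + 12; d F_1 = (0) du + (0) dv
  For the y component: f_2(F) = -2; d F_2 = (2*v) du + (2*u) dv
  For the z component: f_3(F) = -6; d F_3 = (-2*u + 3*v) du + (3*u) dv
Combining and collecting du, dv coefficients:
  coeff of du: 12*u - 22*v
  coeff of dv: -22*u
F^* omega = (12*u - 22*v) du + (-22*u) dv.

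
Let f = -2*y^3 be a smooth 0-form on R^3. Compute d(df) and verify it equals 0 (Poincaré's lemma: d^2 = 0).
d(df) = 0

Step 1: df = sum_i (∂f/∂x_i) dx_i = (0) dx + (-6*y^2) dy + (0) dz.
Step 2: Apply d again. Using the 1-form formula, the coefficient of dx ∧ dy in d(df) is ∂^2 f/∂x ∂y - ∂^2 f/∂y ∂x = (0) - (0) = 0 (equality of mixed partials for smooth f).
Similarly for dx ∧ dz and dy ∧ dz — all coefficients vanish. So d(df) = 0.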